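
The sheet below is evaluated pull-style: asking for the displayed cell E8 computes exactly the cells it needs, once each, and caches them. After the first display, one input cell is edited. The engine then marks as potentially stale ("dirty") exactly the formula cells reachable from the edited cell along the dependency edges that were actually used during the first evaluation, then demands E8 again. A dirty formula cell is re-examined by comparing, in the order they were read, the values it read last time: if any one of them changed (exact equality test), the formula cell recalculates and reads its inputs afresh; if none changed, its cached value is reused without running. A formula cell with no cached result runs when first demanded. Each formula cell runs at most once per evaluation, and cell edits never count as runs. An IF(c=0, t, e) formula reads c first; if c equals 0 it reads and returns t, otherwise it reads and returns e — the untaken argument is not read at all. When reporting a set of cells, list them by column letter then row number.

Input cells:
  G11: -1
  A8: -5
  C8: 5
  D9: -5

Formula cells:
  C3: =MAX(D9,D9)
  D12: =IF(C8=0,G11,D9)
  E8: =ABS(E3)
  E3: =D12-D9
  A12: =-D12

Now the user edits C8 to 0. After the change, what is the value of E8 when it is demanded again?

First demand of the output computes:
  D12 = IF(C8=0: C8=5 -> else branch D9) = -5
  E3 = -5 - -5 = 0
  E8 = ABS(0) = 0

After the edit, cleaning proceeds:
  D12: a read changed (C8 5->0) — executes, giving -1.
  E3: a read changed (D12 -5->-1) — executes, giving 4.
  E8: a read changed (E3 0->4) — executes, giving 4.

Demanding E8 again yields 4.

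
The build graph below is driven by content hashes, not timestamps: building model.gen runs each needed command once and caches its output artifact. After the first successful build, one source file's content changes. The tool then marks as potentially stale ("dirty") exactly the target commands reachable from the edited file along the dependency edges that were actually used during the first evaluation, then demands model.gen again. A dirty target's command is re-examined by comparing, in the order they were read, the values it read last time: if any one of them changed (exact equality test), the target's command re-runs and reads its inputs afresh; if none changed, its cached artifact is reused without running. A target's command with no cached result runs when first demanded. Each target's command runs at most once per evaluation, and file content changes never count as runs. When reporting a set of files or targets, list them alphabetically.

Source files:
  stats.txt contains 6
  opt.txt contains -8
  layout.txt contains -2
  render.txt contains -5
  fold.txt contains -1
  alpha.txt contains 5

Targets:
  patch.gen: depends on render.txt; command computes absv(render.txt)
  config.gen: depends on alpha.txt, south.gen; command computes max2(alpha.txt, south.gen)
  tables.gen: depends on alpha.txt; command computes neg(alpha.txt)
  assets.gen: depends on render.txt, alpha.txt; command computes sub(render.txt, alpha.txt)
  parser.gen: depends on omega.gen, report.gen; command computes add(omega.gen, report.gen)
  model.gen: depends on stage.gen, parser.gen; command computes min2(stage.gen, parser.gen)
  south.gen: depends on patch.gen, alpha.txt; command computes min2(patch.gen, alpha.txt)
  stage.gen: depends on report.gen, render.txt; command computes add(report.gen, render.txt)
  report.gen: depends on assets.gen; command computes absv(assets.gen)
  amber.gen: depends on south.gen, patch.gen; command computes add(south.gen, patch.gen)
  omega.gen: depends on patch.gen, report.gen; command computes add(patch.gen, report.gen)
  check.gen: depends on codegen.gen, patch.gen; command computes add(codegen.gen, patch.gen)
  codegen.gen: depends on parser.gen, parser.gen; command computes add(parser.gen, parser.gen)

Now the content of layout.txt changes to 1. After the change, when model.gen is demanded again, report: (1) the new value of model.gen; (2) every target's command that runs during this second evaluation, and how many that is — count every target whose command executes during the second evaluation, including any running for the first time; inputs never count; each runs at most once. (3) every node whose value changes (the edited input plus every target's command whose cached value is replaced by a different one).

model.gen now evaluates to 5.
Run set: none (0 run).
Changed values: layout.txt.
The important point: nothing the output needs ever reads layout.txt, so the edit is invisible to it.

Initial pass — values computed on the first demand:
  assets.gen = sub(-5, 5) = -10
  patch.gen = absv(-5) = 5
  report.gen = absv(-10) = 10
  omega.gen = add(5, 10) = 15
  parser.gen = add(15, 10) = 25
  stage.gen = add(10, -5) = 5
  model.gen = min2(5, 25) = 5

Second demand — change propagation:
  no demanded computation ever read layout.txt, so the edit dirties nothing and nothing runs.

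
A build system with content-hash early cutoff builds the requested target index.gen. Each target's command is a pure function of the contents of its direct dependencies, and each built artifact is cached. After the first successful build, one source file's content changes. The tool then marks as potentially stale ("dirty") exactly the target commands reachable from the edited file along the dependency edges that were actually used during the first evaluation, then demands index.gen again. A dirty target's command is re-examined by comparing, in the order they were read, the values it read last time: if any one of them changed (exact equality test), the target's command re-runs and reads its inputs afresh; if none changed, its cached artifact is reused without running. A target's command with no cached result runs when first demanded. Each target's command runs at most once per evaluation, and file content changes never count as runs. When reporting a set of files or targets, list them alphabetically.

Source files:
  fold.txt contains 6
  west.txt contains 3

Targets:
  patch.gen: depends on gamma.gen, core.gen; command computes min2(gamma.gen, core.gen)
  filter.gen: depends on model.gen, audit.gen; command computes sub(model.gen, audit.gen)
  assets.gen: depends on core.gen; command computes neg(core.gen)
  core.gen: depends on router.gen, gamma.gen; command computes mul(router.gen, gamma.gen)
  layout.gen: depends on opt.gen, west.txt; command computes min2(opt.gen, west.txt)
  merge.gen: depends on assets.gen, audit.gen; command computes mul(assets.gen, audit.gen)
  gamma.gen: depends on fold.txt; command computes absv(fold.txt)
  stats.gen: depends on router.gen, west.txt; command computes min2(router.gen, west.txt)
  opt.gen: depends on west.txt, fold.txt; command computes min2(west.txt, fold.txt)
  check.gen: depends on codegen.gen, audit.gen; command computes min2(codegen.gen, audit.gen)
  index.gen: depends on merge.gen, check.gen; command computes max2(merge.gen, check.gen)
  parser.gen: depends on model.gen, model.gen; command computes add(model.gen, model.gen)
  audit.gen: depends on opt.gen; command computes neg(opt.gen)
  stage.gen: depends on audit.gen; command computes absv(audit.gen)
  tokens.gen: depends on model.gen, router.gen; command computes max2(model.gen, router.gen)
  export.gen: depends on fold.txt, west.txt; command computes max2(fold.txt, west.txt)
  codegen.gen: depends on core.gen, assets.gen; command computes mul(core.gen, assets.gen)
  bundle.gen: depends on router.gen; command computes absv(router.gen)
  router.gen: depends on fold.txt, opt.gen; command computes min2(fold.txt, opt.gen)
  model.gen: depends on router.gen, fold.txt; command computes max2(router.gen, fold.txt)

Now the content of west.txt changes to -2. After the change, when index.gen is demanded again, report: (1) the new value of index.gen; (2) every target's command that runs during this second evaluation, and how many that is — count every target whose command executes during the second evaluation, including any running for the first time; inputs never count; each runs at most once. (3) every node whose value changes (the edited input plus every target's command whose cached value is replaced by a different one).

New value of index.gen: 24.
Target commands that run: assets.gen, audit.gen, check.gen, codegen.gen, core.gen, index.gen, merge.gen, opt.gen, router.gen — 9 in total.
Values that change: assets.gen, audit.gen, check.gen, codegen.gen, core.gen, index.gen, merge.gen, opt.gen, router.gen, west.txt.

First evaluation (everything demanded from the output):
  gamma.gen = absv(6) = 6
  opt.gen = min2(3, 6) = 3
  audit.gen = neg(3) = -3
  router.gen = min2(6, 3) = 3
  core.gen = mul(3, 6) = 18
  assets.gen = neg(18) = -18
  codegen.gen = mul(18, -18) = -324
  check.gen = min2(-324, -3) = -324
  merge.gen = mul(-18, -3) = 54
  index.gen = max2(54, -324) = 54

Propagation after the edit:
  opt.gen: runs — west.txt 3->-2; result -2.
  audit.gen: runs — opt.gen 3->-2; result 2.
  router.gen: runs — opt.gen 3->-2; result -2.
  core.gen: runs — router.gen 3->-2; result -12.
  assets.gen: runs — core.gen 18->-12; result 12.
  codegen.gen: runs — core.gen 18->-12; assets.gen -18->12; result -144.
  check.gen: runs — codegen.gen -324->-144; audit.gen -3->2; result -144.
  merge.gen: runs — assets.gen -18->12; audit.gen -3->2; result 24.
  index.gen: runs — merge.gen 54->24; check.gen -324->-144; result 24.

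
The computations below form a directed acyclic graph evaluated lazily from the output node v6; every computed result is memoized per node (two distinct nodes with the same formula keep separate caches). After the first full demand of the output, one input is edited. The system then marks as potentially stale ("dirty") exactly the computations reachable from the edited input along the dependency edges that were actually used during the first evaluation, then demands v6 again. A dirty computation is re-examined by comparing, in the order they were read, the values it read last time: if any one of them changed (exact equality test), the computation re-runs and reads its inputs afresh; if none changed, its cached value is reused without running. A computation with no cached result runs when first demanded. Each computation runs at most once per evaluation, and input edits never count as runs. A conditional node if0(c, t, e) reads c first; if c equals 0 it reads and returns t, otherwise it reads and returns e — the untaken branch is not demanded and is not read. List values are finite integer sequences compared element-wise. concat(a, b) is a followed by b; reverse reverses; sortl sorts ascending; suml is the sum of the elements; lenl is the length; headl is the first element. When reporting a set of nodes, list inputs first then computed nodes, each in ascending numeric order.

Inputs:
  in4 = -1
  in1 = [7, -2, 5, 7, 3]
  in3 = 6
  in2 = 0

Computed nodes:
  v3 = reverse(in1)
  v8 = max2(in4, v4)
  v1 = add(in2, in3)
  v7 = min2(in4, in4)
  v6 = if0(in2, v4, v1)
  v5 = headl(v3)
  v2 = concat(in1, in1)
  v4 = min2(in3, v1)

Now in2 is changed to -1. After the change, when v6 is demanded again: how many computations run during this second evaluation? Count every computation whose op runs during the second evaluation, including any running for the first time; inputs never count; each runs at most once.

First demand of the output computes:
  v1 = add(0, 6) = 6
  v4 = min2(6, 6) = 6
  v6 = if0(in2=0 -> then branch v4) = 6

After the edit, cleaning proceeds:
  v1: a read changed (in2 0->-1) — executes, giving 5.
  v4: stays stale; no demand reaches it after the flip.
  v6: a read changed (in2 0->-1) — executes, giving 5.

Note the branch switch — demand abandons v4, which is never re-examined.

2 computations run: v1, v6.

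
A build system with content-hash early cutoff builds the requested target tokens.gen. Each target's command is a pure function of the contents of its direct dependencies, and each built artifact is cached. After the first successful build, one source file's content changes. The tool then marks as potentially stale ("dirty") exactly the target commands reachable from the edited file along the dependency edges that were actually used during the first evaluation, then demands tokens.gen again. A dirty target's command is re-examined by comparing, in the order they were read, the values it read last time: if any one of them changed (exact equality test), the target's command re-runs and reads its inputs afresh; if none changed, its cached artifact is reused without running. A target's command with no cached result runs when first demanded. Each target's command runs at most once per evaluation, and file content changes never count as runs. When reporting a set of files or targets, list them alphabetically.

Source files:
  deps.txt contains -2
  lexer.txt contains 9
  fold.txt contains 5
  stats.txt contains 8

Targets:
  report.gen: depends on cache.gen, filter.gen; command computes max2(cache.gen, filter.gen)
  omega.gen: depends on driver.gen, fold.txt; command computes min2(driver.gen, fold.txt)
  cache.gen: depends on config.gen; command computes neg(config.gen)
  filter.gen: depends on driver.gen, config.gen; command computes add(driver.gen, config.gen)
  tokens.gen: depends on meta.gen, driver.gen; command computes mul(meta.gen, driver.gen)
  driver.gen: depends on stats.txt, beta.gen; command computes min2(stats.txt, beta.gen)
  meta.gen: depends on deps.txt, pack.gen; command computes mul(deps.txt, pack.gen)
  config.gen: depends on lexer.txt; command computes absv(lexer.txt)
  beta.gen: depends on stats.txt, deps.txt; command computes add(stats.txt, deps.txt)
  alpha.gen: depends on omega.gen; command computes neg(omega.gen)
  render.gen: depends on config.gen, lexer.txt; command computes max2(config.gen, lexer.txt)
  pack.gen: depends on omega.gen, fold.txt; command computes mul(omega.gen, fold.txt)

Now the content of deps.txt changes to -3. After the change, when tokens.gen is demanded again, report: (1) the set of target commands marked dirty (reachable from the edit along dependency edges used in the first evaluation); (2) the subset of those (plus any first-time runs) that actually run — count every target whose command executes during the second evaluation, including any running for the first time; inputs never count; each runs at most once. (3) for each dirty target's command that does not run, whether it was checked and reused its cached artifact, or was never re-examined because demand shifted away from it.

First evaluation (everything demanded from the output):
  beta.gen = add(8, -2) = 6
  driver.gen = min2(8, 6) = 6
  omega.gen = min2(6, 5) = 5
  pack.gen = mul(5, 5) = 25
  meta.gen = mul(-2, 25) = -50
  tokens.gen = mul(-50, 6) = -300

Propagation after the edit:
  beta.gen: runs — deps.txt -2->-3; result 5.
  driver.gen: runs — beta.gen 6->5; result 5.
  omega.gen: runs — driver.gen 6->5; result 5 (same value as before).
  pack.gen: checked — values it read are unchanged (omega.gen unchanged, fold.txt unchanged); reused cached 25 without running.
  meta.gen: runs — deps.txt -2->-3; result -75.
  tokens.gen: runs — meta.gen -50->-75; driver.gen 6->5; result -375.

Key observation: the cutoff stops propagation at pack.gen — its inputs' values are unchanged, so it reuses its cache.

Marked dirty: beta.gen, driver.gen, meta.gen, omega.gen, pack.gen, tokens.gen.
Target commands that run: beta.gen, driver.gen, meta.gen, omega.gen, tokens.gen — 5 in total.
Checked but reused from cache: pack.gen.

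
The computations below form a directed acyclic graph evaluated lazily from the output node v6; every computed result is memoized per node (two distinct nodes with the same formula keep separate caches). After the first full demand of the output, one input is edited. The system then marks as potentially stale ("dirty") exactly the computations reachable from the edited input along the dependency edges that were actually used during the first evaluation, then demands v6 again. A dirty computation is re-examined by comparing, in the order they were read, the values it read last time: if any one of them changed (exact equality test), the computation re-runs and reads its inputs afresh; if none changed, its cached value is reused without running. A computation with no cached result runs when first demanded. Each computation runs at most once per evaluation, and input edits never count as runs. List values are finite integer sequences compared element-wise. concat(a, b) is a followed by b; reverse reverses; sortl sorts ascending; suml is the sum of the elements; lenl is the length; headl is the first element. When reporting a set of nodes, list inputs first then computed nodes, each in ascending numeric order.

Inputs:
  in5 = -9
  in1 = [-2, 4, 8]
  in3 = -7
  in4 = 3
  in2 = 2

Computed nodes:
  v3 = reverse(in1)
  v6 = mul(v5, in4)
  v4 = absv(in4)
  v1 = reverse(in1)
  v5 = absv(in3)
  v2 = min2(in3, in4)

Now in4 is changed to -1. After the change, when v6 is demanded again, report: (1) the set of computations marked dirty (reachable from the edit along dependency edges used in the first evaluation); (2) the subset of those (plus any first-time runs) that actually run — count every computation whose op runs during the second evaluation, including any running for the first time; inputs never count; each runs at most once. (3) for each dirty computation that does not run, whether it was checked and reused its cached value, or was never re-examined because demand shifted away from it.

First demand of the output computes:
  v5 = absv(-7) = 7
  v6 = mul(7, 3) = 21

After the edit, cleaning proceeds:
  v6: a read changed (in4 3->-1) — executes, giving -7.

The edit dirties: v6.
1 computations run: v6.
No dirty computation escaped a run.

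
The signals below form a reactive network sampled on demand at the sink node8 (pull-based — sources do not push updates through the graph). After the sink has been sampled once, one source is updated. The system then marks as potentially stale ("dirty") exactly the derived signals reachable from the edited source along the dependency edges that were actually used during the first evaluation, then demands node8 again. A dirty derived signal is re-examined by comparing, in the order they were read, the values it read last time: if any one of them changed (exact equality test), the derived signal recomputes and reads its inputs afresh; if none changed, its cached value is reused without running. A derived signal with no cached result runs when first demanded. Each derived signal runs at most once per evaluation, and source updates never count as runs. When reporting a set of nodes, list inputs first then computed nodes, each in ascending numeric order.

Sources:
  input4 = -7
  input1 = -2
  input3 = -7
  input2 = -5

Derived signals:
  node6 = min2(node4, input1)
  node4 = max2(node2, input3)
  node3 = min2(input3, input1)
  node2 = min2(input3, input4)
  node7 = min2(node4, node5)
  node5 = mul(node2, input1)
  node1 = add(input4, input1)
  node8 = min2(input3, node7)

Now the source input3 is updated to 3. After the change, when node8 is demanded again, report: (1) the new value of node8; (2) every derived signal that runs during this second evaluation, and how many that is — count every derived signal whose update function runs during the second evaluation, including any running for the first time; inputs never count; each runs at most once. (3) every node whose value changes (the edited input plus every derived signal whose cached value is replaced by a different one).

node8 now evaluates to 3.
Run set: node2, node4, node7, node8 (4 run).
Changed values: input3, node4, node7, node8.
The important point: at node5 every value read last time is unchanged, so the dirty flag clears without a run.

Initial pass — values computed on the first demand:
  node2 = min2(-7, -7) = -7
  node4 = max2(-7, -7) = -7
  node5 = mul(-7, -2) = 14
  node7 = min2(-7, 14) = -7
  node8 = min2(-7, -7) = -7

Second demand — change propagation:
  node2: re-runs because input3 -7->3; new result -7 (unchanged).
  node4: re-runs because input3 -7->3; new result 3.
  node5: re-examined; everything it read last time is the same (node2 unchanged, input1 unchanged) — cache 14 kept, no run.
  node7: re-runs because node4 -7->3; new result 3.
  node8: re-runs because input3 -7->3; node7 -7->3; new result 3.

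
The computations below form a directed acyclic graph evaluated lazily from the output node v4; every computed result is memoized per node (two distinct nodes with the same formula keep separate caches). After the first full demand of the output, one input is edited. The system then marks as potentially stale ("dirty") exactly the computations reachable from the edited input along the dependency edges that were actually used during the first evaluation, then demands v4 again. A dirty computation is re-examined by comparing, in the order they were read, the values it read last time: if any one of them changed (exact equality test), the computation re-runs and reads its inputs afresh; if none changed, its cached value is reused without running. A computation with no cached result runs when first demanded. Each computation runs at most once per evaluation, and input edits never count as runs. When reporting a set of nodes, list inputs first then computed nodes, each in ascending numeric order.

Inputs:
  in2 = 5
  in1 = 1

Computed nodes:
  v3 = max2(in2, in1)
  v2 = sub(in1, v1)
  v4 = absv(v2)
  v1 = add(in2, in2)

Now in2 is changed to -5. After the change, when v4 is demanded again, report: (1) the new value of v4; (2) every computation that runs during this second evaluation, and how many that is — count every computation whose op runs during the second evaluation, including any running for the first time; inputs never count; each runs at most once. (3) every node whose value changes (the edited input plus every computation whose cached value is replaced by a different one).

Demanding v4 again yields 11.
3 computations run: v1, v2, v4.
The nodes whose values change: in2, v1, v2, v4.

First demand of the output computes:
  v1 = add(5, 5) = 10
  v2 = sub(1, 10) = -9
  v4 = absv(-9) = 9

After the edit, cleaning proceeds:
  v1: a read changed (in2 5->-5; in2 5->-5) — executes, giving -10.
  v2: a read changed (v1 10->-10) — executes, giving 11.
  v4: a read changed (v2 -9->11) — executes, giving 11.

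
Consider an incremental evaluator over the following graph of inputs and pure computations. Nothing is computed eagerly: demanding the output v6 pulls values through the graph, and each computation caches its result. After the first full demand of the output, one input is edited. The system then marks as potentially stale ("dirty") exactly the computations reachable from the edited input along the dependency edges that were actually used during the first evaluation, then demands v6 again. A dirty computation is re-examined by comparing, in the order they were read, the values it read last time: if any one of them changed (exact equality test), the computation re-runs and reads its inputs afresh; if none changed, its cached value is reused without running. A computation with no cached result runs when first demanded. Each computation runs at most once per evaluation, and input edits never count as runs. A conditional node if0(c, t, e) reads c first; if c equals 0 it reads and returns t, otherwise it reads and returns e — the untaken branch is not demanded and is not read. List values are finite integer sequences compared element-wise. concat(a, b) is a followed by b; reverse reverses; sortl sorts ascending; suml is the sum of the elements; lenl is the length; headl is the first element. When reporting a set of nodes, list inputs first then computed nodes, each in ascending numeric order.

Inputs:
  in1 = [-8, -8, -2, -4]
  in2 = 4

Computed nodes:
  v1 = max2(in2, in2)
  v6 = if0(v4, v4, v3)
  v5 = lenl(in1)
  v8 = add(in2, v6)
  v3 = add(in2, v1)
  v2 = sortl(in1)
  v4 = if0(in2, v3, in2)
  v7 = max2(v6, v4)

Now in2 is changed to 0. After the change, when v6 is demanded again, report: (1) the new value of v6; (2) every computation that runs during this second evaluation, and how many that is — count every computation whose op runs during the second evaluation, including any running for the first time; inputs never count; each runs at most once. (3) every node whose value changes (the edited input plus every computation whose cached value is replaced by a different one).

Initial pass — values computed on the first demand:
  v1 = max2(4, 4) = 4
  v3 = add(4, 4) = 8
  v4 = if0(in2=4 -> else branch in2) = 4
  v6 = if0(v4=4 -> else branch v3) = 8

Second demand — change propagation:
  v1: re-runs because in2 4->0; in2 4->0; new result 0.
  v3: re-runs because in2 4->0; v1 4->0; new result 0.
  v4: re-runs because in2 4->0; in2 4->0; new result 0.
  v6: re-runs because v4 4->0; v3 8->0; new result 0.

v6 now evaluates to 0.
Run set: v1, v3, v4, v6 (4 run).
Changed values: in2, v1, v3, v4, v6.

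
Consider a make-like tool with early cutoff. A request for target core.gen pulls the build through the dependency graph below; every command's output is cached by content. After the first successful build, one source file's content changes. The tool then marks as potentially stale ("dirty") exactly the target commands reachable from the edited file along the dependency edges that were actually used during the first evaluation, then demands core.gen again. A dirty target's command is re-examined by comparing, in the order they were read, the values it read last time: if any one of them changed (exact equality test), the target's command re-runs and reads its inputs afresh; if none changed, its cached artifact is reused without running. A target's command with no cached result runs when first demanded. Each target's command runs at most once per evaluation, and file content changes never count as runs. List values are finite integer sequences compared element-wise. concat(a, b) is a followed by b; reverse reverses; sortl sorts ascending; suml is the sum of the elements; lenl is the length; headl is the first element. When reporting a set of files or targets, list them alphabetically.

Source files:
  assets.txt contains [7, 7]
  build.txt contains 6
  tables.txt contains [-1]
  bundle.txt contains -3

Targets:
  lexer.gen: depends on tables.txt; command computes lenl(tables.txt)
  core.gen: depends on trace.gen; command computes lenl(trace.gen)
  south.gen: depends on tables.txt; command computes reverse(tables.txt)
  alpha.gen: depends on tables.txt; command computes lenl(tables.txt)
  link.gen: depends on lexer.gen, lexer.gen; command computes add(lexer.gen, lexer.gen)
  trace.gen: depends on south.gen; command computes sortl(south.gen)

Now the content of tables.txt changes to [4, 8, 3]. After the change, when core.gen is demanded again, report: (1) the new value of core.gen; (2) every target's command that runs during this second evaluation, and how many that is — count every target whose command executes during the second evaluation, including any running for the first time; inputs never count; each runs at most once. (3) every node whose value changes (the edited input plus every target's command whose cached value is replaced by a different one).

First demand of the output computes:
  south.gen = reverse([-1]) = [-1]
  trace.gen = sortl([-1]) = [-1]
  core.gen = lenl([-1]) = 1

After the edit, cleaning proceeds:
  south.gen: a read changed (tables.txt [-1]->[4, 8, 3]) — executes, giving [3, 8, 4].
  trace.gen: a read changed (south.gen [-1]->[3, 8, 4]) — executes, giving [3, 4, 8].
  core.gen: a read changed (trace.gen [-1]->[3, 4, 8]) — executes, giving 3.

Demanding core.gen again yields 3.
3 target commands run: core.gen, south.gen, trace.gen.
The nodes whose values change: core.gen, south.gen, tables.txt, trace.gen.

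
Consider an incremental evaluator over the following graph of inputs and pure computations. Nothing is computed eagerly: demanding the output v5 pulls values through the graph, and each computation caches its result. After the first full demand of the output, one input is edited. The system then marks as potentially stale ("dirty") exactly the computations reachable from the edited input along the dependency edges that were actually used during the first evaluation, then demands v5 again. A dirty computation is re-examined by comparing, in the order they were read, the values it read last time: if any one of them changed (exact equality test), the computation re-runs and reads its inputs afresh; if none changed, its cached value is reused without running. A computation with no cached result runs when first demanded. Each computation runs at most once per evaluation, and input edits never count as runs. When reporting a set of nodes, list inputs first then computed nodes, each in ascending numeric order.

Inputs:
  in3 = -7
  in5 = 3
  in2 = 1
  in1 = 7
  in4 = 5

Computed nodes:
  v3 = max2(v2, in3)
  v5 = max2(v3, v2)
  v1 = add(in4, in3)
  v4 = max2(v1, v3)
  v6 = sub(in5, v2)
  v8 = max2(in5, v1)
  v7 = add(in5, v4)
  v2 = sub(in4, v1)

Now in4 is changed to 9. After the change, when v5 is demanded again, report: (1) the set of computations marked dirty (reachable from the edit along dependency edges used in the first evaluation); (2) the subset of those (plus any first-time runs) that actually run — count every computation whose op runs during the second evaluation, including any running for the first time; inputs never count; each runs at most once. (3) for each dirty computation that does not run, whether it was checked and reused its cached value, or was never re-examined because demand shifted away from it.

Initial pass — values computed on the first demand:
  v1 = add(5, -7) = -2
  v2 = sub(5, -2) = 7
  v3 = max2(7, -7) = 7
  v5 = max2(7, 7) = 7

Second demand — change propagation:
  v1: re-runs because in4 5->9; new result 2.
  v2: re-runs because in4 5->9; v1 -2->2; new result 7 (unchanged).
  v3: re-examined; everything it read last time is the same (v2 unchanged, in3 unchanged) — cache 7 kept, no run.
  v5: re-examined; everything it read last time is the same (v3 unchanged, v2 unchanged) — cache 7 kept, no run.

The important point: v2 recomputes to an identical value, and the output ends up unchanged.

Dirty set: v1, v2, v3, v5.
Run set: v1, v2 (2 run).
Re-examined without running (cache reused): v3, v5.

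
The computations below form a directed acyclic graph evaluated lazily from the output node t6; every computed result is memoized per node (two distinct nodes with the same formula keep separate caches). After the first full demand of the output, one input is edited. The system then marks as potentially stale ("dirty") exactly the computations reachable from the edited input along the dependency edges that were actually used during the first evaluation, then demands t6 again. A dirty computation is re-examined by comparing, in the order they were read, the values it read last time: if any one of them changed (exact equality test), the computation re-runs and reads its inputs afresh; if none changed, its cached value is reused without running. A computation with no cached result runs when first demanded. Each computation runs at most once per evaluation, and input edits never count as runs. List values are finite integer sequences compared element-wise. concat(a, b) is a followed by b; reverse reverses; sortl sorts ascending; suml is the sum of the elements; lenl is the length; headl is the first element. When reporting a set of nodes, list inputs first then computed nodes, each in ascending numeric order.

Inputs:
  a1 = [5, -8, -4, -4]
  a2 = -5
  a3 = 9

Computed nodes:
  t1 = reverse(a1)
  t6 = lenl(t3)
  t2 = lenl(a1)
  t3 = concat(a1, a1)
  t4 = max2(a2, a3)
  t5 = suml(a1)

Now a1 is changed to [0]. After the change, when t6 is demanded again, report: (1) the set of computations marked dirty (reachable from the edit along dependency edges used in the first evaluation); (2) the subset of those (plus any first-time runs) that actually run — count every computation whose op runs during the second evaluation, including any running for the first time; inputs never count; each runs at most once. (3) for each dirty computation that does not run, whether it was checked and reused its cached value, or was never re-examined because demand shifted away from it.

The edit dirties: t3, t6.
2 computations run: t3, t6.
No dirty computation escaped a run.

First demand of the output computes:
  t3 = concat([5, -8, -4, -4], [5, -8, -4, -4]) = [5, -8, -4, -4, 5, -8, -4, -4]
  t6 = lenl([5, -8, -4, -4, 5, -8, -4, -4]) = 8

After the edit, cleaning proceeds:
  t3: a read changed (a1 [5, -8, -4, -4]->[0]; a1 [5, -8, -4, -4]->[0]) — executes, giving [0, 0].
  t6: a read changed (t3 [5, -8, -4, -4, 5, -8, -4, -4]->[0, 0]) — executes, giving 2.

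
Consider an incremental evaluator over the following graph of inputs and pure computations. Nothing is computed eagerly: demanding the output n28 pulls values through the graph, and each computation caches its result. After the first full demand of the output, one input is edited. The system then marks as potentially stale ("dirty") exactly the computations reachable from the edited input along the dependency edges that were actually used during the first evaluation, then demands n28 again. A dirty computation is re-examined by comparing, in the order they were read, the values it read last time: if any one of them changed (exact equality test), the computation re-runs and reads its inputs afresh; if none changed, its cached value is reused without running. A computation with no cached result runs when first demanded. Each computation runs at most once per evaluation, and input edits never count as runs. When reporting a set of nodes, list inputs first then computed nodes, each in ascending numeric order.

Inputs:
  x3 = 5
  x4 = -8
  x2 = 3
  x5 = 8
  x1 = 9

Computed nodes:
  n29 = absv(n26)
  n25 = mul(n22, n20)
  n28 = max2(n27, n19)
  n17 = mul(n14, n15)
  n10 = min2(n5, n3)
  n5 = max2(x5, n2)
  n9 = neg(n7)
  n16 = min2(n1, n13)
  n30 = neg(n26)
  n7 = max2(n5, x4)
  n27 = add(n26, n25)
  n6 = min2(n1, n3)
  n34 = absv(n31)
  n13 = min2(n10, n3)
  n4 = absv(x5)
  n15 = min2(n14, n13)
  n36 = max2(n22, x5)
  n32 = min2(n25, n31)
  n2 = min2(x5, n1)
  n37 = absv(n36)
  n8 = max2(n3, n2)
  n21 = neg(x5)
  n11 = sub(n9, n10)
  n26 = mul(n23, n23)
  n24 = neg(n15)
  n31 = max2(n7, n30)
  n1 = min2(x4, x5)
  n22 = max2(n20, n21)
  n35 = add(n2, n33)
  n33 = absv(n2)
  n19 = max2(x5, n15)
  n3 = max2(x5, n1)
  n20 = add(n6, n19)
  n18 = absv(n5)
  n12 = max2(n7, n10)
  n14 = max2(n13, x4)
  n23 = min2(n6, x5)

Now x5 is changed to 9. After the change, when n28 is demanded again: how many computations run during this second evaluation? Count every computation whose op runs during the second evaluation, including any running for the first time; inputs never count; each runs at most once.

Initial pass — values computed on the first demand:
  n1 = min2(-8, 8) = -8
  n2 = min2(8, -8) = -8
  n3 = max2(8, -8) = 8
  n5 = max2(8, -8) = 8
  n6 = min2(-8, 8) = -8
  n10 = min2(8, 8) = 8
  n13 = min2(8, 8) = 8
  n14 = max2(8, -8) = 8
  n15 = min2(8, 8) = 8
  n19 = max2(8, 8) = 8
  n20 = add(-8, 8) = 0
  n21 = neg(8) = -8
  n22 = max2(0, -8) = 0
  n23 = min2(-8, 8) = -8
  n25 = mul(0, 0) = 0
  n26 = mul(-8, -8) = 64
  n27 = add(64, 0) = 64
  n28 = max2(64, 8) = 64

Second demand — change propagation:
  n1: re-runs because x5 8->9; new result -8 (unchanged).
  n2: re-runs because x5 8->9; new result -8 (unchanged).
  n3: re-runs because x5 8->9; new result 9.
  n5: re-runs because x5 8->9; new result 9.
  n6: re-runs because n3 8->9; new result -8 (unchanged).
  n10: re-runs because n5 8->9; n3 8->9; new result 9.
  n13: re-runs because n10 8->9; n3 8->9; new result 9.
  n14: re-runs because n13 8->9; new result 9.
  n15: re-runs because n14 8->9; n13 8->9; new result 9.
  n19: re-runs because x5 8->9; n15 8->9; new result 9.
  n20: re-runs because n19 8->9; new result 1.
  n21: re-runs because x5 8->9; new result -9.
  n22: re-runs because n20 0->1; n21 -8->-9; new result 1.
  n23: re-runs because x5 8->9; new result -8 (unchanged).
  n25: re-runs because n22 0->1; n20 0->1; new result 1.
  n26: re-examined; everything it read last time is the same (n23 unchanged, n23 unchanged) — cache 64 kept, no run.
  n27: re-runs because n25 0->1; new result 65.
  n28: re-runs because n27 64->65; n19 8->9; new result 65.

The important point: at n26 every value read last time is unchanged, so the dirty flag clears without a run.

Run set: n1, n2, n3, n5, n6, n10, n13, n14, n15, n19, n20, n21, n22, n23, n25, n27, n28 (17 run).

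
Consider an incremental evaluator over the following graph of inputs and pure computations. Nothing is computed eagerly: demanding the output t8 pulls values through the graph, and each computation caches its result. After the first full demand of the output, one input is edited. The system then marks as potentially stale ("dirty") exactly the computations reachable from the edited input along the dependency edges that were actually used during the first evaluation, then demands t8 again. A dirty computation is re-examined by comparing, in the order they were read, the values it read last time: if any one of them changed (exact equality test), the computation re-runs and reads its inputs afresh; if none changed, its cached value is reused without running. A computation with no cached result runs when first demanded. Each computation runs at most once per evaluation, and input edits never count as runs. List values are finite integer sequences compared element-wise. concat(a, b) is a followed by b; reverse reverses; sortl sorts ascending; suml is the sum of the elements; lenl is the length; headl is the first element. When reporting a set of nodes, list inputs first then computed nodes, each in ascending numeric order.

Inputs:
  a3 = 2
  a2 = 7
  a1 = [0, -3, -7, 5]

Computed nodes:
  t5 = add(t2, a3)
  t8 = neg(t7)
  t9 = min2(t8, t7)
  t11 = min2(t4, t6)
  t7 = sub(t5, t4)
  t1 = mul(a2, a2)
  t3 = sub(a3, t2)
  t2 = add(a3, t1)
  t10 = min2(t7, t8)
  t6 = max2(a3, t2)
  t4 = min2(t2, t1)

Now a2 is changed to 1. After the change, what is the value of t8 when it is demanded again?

Initial pass — values computed on the first demand:
  t1 = mul(7, 7) = 49
  t2 = add(2, 49) = 51
  t4 = min2(51, 49) = 49
  t5 = add(51, 2) = 53
  t7 = sub(53, 49) = 4
  t8 = neg(4) = -4

Second demand — change propagation:
  t1: re-runs because a2 7->1; a2 7->1; new result 1.
  t2: re-runs because t1 49->1; new result 3.
  t4: re-runs because t2 51->3; t1 49->1; new result 1.
  t5: re-runs because t2 51->3; new result 5.
  t7: re-runs because t5 53->5; t4 49->1; new result 4 (unchanged).
  t8: re-examined; everything it read last time is the same (t7 unchanged) — cache -4 kept, no run.

The important point: t7 recomputes to an identical value, and the output ends up unchanged.

t8 now evaluates to -4.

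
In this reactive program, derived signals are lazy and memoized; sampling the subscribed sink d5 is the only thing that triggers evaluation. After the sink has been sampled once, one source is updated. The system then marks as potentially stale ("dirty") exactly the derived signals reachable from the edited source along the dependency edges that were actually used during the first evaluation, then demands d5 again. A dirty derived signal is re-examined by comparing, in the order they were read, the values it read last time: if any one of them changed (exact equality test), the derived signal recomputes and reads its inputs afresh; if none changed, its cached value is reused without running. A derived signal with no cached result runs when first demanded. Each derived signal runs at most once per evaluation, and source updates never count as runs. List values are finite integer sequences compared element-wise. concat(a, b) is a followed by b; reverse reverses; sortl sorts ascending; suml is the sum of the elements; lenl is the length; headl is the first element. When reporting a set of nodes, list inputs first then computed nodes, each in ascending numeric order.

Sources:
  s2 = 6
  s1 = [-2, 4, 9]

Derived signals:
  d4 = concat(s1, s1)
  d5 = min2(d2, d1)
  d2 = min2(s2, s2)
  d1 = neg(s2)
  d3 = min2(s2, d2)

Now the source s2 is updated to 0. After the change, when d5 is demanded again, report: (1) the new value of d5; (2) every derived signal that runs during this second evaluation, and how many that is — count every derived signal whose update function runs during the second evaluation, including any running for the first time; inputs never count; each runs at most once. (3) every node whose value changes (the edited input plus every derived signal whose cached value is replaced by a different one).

First demand of the output computes:
  d1 = neg(6) = -6
  d2 = min2(6, 6) = 6
  d5 = min2(6, -6) = -6

After the edit, cleaning proceeds:
  d1: a read changed (s2 6->0) — executes, giving 0.
  d2: a read changed (s2 6->0; s2 6->0) — executes, giving 0.
  d5: a read changed (d2 6->0; d1 -6->0) — executes, giving 0.

Demanding d5 again yields 0.
3 derived signals run: d1, d2, d5.
The nodes whose values change: s2, d1, d2, d5.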